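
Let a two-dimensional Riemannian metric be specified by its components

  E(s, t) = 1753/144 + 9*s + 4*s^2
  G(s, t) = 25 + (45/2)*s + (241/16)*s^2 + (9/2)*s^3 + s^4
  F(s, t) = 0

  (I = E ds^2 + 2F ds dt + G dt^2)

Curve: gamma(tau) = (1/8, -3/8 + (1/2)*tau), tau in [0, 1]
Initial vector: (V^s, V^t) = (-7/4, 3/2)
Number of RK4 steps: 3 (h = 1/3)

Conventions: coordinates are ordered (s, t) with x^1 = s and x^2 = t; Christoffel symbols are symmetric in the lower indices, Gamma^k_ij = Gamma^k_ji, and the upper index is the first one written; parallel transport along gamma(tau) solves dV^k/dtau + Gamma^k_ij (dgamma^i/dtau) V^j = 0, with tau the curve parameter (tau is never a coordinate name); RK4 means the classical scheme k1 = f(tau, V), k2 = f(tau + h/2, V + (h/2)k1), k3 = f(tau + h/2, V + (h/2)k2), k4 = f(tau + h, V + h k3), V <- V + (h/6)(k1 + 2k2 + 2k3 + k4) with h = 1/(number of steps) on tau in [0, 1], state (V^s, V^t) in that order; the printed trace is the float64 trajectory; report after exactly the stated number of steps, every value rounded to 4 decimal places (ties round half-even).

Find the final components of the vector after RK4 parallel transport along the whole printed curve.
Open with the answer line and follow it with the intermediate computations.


Answer: V^s = -0.9197, V^t = 1.8181

gamma'(tau) = (0, 1/2); f(tau, V)^k = -Gamma^k_ij(gamma(tau)) gamma'^i(tau) V^j; h = 1/3; intermediate values shown to 6 dp
curve data and Christoffel symbols at the stage parameters:
  tau = 0.000000: gamma = (0.125000, -0.375000), gamma' = (0.000000, 0.500000); Gamma_sss = 0.374220, Gamma_sst = 0.000000, Gamma_stt = -0.991099, Gamma_tss = 0.000000, Gamma_tst = 0.471976, Gamma_ttt = 0.000000
  tau = 0.166667: gamma = (0.125000, -0.291667), gamma' = (0.000000, 0.500000); Gamma_sss = 0.374220, Gamma_sst = 0.000000, Gamma_stt = -0.991099, Gamma_tss = 0.000000, Gamma_tst = 0.471976, Gamma_ttt = 0.000000
  tau = 0.333333: gamma = (0.125000, -0.208333), gamma' = (0.000000, 0.500000); Gamma_sss = 0.374220, Gamma_sst = 0.000000, Gamma_stt = -0.991099, Gamma_tss = 0.000000, Gamma_tst = 0.471976, Gamma_ttt = 0.000000
  tau = 0.500000: gamma = (0.125000, -0.125000), gamma' = (0.000000, 0.500000); Gamma_sss = 0.374220, Gamma_sst = 0.000000, Gamma_stt = -0.991099, Gamma_tss = 0.000000, Gamma_tst = 0.471976, Gamma_ttt = 0.000000
  tau = 0.666667: gamma = (0.125000, -0.041667), gamma' = (0.000000, 0.500000); Gamma_sss = 0.374220, Gamma_sst = 0.000000, Gamma_stt = -0.991099, Gamma_tss = 0.000000, Gamma_tst = 0.471976, Gamma_ttt = 0.000000
  tau = 0.833333: gamma = (0.125000, 0.041667), gamma' = (0.000000, 0.500000); Gamma_sss = 0.374220, Gamma_sst = 0.000000, Gamma_stt = -0.991099, Gamma_tss = 0.000000, Gamma_tst = 0.471976, Gamma_ttt = 0.000000
  tau = 1.000000: gamma = (0.125000, 0.125000), gamma' = (0.000000, 0.500000); Gamma_sss = 0.374220, Gamma_sst = 0.000000, Gamma_stt = -0.991099, Gamma_tss = 0.000000, Gamma_tst = 0.471976, Gamma_ttt = 0.000000
step 0: V^s = -1.7500, V^t = 1.5000
step 1: k1 = (0.743324, 0.412979), k2 = (0.777433, 0.383743), k3 = (0.775018, 0.382402), k4 = (0.806491, 0.352014); V <- V + (h/6)(k1 + 2k2 + 2k3 + k4): V^s = -1.4914, V^t = 1.6276
step 2: k1 = (0.806570, 0.351954), k2 = (0.835638, 0.320230), k3 = (0.833018, 0.319087), k4 = (0.859278, 0.286426); V <- V + (h/6)(k1 + 2k2 + 2k3 + k4): V^s = -1.2135, V^t = 1.7341
step 3: k1 = (0.859346, 0.286360), k2 = (0.882997, 0.252561), k3 = (0.880206, 0.251631), k4 = (0.900912, 0.217121); V <- V + (h/6)(k1 + 2k2 + 2k3 + k4): V^s = -0.9197, V^t = 1.8181


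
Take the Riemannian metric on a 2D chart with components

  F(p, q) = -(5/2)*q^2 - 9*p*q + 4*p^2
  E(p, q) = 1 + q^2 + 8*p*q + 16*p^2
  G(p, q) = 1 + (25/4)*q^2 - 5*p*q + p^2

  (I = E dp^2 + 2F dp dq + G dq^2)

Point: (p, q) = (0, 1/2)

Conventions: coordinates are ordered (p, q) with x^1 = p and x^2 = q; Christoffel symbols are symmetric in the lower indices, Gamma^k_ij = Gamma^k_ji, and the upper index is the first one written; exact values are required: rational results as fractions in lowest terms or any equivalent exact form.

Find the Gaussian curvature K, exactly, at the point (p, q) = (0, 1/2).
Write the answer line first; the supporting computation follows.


Answer: K = -2816/2025

E = 5/4, F = -5/8, G = 41/16, EG - F^2 = 45/16 at the point
E_p = 4, E_q = 1, F_p = -9/2, F_q = -5/2, G_p = -5/2, G_q = 25/4
E_qq = 2, F_pq = -9, G_pp = 2
Evaluate Brioschi's two determinant matrices M1, M2 and divide by (EG - F^2)^2.
M1 = [[-E_qq/2 + F_pq - G_pp/2, E_p/2, F_p - E_q/2], [F_q - G_p/2, E, F], [G_q/2, F, G]] = [[-11, 2, -5], [-5/4, 5/4, -5/8], [25/8, -5/8, 41/16]]; det M1 = -205/16
M2 = [[0, E_q/2, G_p/2], [E_q/2, E, F], [G_p/2, F, G]] = [[0, 1/2, -5/4], [1/2, 5/4, -5/8], [-5/4, -5/8, 41/16]]; det M2 = -29/16
det M1 - det M2 = -11; K = -11 / (45/16)^2 = -2816/2025


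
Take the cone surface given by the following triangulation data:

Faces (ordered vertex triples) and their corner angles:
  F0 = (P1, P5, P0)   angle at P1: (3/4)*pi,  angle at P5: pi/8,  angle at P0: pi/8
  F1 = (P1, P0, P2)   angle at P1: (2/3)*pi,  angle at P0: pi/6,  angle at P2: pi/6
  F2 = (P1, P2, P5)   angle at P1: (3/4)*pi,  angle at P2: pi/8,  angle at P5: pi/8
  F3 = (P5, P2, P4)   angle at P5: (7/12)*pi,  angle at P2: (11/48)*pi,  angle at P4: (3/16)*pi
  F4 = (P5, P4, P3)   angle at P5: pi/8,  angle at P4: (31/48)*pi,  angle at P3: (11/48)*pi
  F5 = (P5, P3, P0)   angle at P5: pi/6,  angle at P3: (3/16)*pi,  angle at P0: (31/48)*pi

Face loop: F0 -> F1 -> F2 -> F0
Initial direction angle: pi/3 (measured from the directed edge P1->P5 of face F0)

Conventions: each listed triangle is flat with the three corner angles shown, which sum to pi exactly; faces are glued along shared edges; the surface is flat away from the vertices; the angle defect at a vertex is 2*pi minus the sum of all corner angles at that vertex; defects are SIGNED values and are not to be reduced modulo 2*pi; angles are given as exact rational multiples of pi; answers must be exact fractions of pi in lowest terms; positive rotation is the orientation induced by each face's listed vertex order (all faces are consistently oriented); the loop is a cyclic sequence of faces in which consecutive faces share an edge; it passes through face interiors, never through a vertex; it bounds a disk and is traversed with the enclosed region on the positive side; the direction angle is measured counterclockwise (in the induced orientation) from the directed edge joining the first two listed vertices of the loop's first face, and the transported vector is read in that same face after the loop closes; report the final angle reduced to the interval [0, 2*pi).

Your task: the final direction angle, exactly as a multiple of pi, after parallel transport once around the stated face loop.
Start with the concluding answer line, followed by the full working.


Answer: final direction angle = pi/6

enclosed vertex P1: corner angles sum to (13/6)*pi, defect = 2*pi - (13/6)*pi = -pi/6
transport around the loop rotates by the sum of enclosed defects; add to the initial angle mod 2*pi
final angle = pi/3 - pi/6 = pi/6 (mod 2*pi)


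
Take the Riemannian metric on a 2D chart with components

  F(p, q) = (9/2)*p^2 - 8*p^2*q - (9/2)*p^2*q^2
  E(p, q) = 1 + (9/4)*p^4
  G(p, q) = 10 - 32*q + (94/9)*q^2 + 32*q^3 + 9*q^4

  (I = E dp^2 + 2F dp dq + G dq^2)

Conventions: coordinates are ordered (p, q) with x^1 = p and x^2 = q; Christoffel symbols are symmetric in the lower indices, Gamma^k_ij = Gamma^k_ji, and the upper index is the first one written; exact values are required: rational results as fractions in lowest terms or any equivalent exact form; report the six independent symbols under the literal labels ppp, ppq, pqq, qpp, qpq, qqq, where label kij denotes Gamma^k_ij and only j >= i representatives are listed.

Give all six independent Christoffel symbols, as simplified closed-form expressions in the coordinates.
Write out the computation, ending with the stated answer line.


E = 1 + (9/4)*p^4; F = (9/2)*p^2 - 8*p^2*q - (9/2)*p^2*q^2; G = 10 - 32*q + (94/9)*q^2 + 32*q^3 + 9*q^4
Gamma^k_ij = (1/2) g^{kl} (d_i g_jl + d_j g_il - d_l g_ij), with g^inv = (1/(EG-F^2)) [[G, -F], [-F, E]]
first partials: E_p = 9*p^3, E_q = 0, F_p = 9*p - 16*p*q - 9*p*q^2, F_q = -8*p^2 - 9*p^2*q, G_p = 0, G_q = -32 + (188/9)*q + 96*q^2 + 36*q^3
D = EG - F^2 = 10 - 32*q + (94/9)*q^2 + 32*q^3 + 9*q^4 + (9/4)*p^4
expanded: Gamma^p_pp = (G E_p - 2F F_p + F E_q)/(2D), Gamma^p_pq = (G E_q - F G_p)/(2D), Gamma^p_qq = (2G F_q - G G_p - F G_q)/(2D), Gamma^q_pp = (2E F_p - E E_q - F E_p)/(2D), Gamma^q_pq = (E G_p - F E_q)/(2D), Gamma^q_qq = (E G_q - 2F F_q + F G_p)/(2D); substitute and cancel common factors

Answer: Gamma_ppp = 162*p^3/(81*p^4 + 324*q^4 + 1152*q^3 + 376*q^2 - 1152*q + 360), Gamma_ppq = 0, Gamma_pqq = (-324*p^2*q - 288*p^2)/(81*p^4 + 324*q^4 + 1152*q^3 + 376*q^2 - 1152*q + 360), Gamma_qpp = (-324*p*q^2 - 576*p*q + 324*p)/(81*p^4 + 324*q^4 + 1152*q^3 + 376*q^2 - 1152*q + 360), Gamma_qpq = 0, Gamma_qqq = (648*q^3 + 1728*q^2 + 376*q - 576)/(81*p^4 + 324*q^4 + 1152*q^3 + 376*q^2 - 1152*q + 360)


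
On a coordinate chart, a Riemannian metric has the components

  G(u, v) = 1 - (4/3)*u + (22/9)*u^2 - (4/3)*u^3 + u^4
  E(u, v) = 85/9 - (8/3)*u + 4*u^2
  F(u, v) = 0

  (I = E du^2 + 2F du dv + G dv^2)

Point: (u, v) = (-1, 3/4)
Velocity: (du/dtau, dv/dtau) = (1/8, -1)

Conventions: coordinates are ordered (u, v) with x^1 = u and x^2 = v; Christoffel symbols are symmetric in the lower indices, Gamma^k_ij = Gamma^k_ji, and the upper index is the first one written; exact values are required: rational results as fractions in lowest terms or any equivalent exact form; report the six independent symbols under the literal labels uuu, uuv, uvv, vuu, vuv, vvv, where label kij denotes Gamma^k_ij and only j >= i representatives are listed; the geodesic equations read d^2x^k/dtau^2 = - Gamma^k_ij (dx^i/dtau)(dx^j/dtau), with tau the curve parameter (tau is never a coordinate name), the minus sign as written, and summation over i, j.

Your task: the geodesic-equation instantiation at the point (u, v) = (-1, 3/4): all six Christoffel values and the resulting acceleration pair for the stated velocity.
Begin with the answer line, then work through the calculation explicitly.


Answer: Gamma_uuu = -48/145, Gamma_uuv = 0, Gamma_uvv = 64/145, Gamma_vuu = 0, Gamma_vuv = -1, Gamma_vvv = 0; accelerations (d^2u/dtau^2, d^2v/dtau^2) = (-253/580, -1/4)

E = 145/9, F = 0, G = 64/9 at the point
E_u = -32/3, E_v = 0, F_u = 0, F_v = 0, G_u = -128/9, G_v = 0
EG - F^2 = 9280/81;  g^inv = (81/9280) * [[64/9, 0], [0, 145/9]]
first-kind symbols [ij,l] = (1/2)(d_i g_jl + d_j g_il - d_l g_ij): [uu,u] = E_u/2 = -16/3, [uu,v] = F_u - E_v/2 = 0, [uv,u] = E_v/2 = 0, [uv,v] = G_u/2 = -64/9, [vv,u] = F_v - G_u/2 = 64/9, [vv,v] = G_v/2 = 0
Gamma^u_ij = (G*[ij,u] - F*[ij,v])/(EG - F^2), Gamma^v_ij = (E*[ij,v] - F*[ij,u])/(EG - F^2)
Gamma_uuu = -48/145, Gamma_uuv = 0, Gamma_uvv = 64/145, Gamma_vuu = 0, Gamma_vuv = -1, Gamma_vvv = 0
d^2u/dtau^2 = -(Gamma_uuu*(1/8)^2 + 2*Gamma_uuv*(1/8)*(-1) + Gamma_uvv*(-1)^2) = -253/580
d^2v/dtau^2 = -(Gamma_vuu*(1/8)^2 + 2*Gamma_vuv*(1/8)*(-1) + Gamma_vvv*(-1)^2) = -1/4


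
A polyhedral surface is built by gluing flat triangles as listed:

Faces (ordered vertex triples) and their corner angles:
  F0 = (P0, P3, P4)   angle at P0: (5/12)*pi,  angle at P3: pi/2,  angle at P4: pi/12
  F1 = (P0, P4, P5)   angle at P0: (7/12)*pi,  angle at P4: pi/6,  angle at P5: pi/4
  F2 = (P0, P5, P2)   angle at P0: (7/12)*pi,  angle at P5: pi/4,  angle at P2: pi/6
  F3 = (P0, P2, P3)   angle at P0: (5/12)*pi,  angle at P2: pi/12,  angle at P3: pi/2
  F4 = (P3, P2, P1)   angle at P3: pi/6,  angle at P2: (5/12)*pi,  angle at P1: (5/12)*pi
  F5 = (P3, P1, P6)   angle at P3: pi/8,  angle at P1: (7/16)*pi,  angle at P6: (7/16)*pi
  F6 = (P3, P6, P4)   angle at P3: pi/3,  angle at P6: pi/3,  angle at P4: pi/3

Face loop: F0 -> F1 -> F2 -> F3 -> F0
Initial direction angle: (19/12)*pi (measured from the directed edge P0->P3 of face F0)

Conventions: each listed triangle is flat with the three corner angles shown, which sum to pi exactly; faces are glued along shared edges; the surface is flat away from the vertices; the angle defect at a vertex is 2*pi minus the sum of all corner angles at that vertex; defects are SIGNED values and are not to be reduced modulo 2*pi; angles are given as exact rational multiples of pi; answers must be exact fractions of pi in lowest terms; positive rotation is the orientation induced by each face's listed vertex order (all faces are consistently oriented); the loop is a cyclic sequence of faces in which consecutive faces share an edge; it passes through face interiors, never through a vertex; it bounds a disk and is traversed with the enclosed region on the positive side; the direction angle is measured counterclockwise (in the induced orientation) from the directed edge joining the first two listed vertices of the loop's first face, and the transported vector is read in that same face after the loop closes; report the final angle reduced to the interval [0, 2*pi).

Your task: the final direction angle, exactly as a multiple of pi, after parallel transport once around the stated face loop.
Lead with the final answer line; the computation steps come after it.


Answer: final direction angle = (19/12)*pi

enclosed vertex P0: corner angles sum to 2*pi, defect = 2*pi - 2*pi = 0
transport around the loop rotates by the sum of enclosed defects; add to the initial angle mod 2*pi
final angle = (19/12)*pi + 0 = (19/12)*pi (mod 2*pi)


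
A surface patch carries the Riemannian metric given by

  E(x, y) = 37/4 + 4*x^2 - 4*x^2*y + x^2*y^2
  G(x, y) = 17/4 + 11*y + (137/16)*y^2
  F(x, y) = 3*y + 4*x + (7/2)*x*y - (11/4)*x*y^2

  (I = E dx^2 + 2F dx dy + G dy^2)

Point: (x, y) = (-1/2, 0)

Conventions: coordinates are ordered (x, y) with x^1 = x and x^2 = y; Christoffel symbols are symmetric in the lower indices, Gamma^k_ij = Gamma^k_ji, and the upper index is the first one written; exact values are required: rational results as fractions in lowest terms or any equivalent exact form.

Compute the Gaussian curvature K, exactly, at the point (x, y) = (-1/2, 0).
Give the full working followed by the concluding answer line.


E = 41/4, F = -2, G = 17/4, EG - F^2 = 633/16 at the point
E_x = -4, E_y = -1, F_x = 4, F_y = 5/4, G_x = 0, G_y = 11
E_yy = 1/2, F_xy = 7/2, G_xx = 0
Apply the Brioschi formula K = (det M1 - det M2)/(EG - F^2)^2 over the derivative matrices of E, F, G.
M1 = [[-E_yy/2 + F_xy - G_xx/2, E_x/2, F_x - E_y/2], [F_y - G_x/2, E, F], [G_y/2, F, G]] = [[13/4, -2, 9/2], [5/4, 41/4, -2], [11/2, -2, 17/4]]; det M1 = -6639/64
M2 = [[0, E_y/2, G_x/2], [E_y/2, E, F], [G_x/2, F, G]] = [[0, -1/2, 0], [-1/2, 41/4, -2], [0, -2, 17/4]]; det M2 = -17/16
det M1 - det M2 = -6571/64; K = -6571/64 / (633/16)^2 = -26284/400689

Answer: K = -26284/400689


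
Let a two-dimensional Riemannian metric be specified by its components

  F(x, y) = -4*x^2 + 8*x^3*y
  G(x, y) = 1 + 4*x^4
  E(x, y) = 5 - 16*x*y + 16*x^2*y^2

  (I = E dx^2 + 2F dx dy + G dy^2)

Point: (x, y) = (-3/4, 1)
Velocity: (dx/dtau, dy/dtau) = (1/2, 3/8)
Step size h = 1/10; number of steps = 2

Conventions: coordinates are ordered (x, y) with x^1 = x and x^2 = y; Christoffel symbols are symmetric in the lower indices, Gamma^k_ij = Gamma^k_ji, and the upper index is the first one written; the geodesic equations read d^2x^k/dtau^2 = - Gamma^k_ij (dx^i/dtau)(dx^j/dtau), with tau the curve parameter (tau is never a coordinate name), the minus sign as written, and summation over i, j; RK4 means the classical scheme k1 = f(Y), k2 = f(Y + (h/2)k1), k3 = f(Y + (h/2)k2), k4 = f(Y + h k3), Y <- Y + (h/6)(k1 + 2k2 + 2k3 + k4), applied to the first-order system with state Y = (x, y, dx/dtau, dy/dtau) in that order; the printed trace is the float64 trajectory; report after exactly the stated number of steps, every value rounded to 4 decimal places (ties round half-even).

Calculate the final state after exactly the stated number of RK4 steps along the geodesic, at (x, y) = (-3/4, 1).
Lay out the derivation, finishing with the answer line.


f(Y) = (dx/dtau, dy/dtau, -Gamma^x_ij Y'^i Y'^j, -Gamma^y_ij Y'^i Y'^j) with the Gammas evaluated at the stage position; h = 0.100000; intermediate values shown to 6 dp
step 0: x = -0.7500, y = 1.0000, dx/dtau = 0.5000, dy/dtau = 0.3750
step 1:
  k1: at (x, y) = (-0.750000, 1.000000), (dx/dtau, dy/dtau) = (0.500000, 0.375000); Gamma_xxx = -0.733524, Gamma_xxy = 0.550143, Gamma_xyy = 0.000000, Gamma_yxx = 0.165043, Gamma_yxy = -0.123782, Gamma_yyy = 0.000000; k1 = (0.500000, 0.375000, -0.022923, 0.005158)
  k2: at (x, y) = (-0.725000, 1.018750), (dx/dtau, dy/dtau) = (0.498854, 0.375258); Gamma_xxx = -0.757537, Gamma_xxy = 0.539106, Gamma_xyy = 0.000000, Gamma_yxx = 0.160739, Gamma_yxy = -0.114391, Gamma_yyy = 0.000000; k2 = (0.498854, 0.375258, -0.013323, 0.002827)
  k3: at (x, y) = (-0.725057, 1.018763), (dx/dtau, dy/dtau) = (0.499334, 0.375141); Gamma_xxx = -0.757501, Gamma_xxy = 0.539117, Gamma_xyy = 0.000000, Gamma_yxx = 0.160748, Gamma_yxy = -0.114405, Gamma_yyy = 0.000000; k3 = (0.499334, 0.375141, -0.013104, 0.002781)
  k4: at (x, y) = (-0.700067, 1.037514), (dx/dtau, dy/dtau) = (0.498690, 0.375278); Gamma_xxx = -0.782286, Gamma_xxy = 0.527850, Gamma_xyy = 0.000000, Gamma_yxx = 0.156317, Gamma_yxy = -0.105476, Gamma_yyy = 0.000000; k4 = (0.498690, 0.375278, -0.003024, 0.000604)
  Y <- Y + (h/6)(k1 + 2k2 + 2k3 + k4): x = -0.7001, y = 1.0375, dx/dtau = 0.4987, dy/dtau = 0.3753
step 2:
  k1: at (x, y) = (-0.700082, 1.037518), (dx/dtau, dy/dtau) = (0.498687, 0.375283); Gamma_xxx = -0.782276, Gamma_xxy = 0.527853, Gamma_xyy = 0.000000, Gamma_yxx = 0.156320, Gamma_yxy = -0.105479, Gamma_yyy = 0.000000; k1 = (0.498687, 0.375283, -0.003031, 0.000606)
  k2: at (x, y) = (-0.675148, 1.056282), (dx/dtau, dy/dtau) = (0.498535, 0.375313); Gamma_xxx = -0.807874, Gamma_xxy = 0.516372, Gamma_xyy = 0.000000, Gamma_yxx = 0.151774, Gamma_yxy = -0.097010, Gamma_yyy = 0.000000; k2 = (0.498535, 0.375313, 0.007553, -0.001419)
  k3: at (x, y) = (-0.675155, 1.056284), (dx/dtau, dy/dtau) = (0.499064, 0.375212); Gamma_xxx = -0.807869, Gamma_xxy = 0.516374, Gamma_xyy = 0.000000, Gamma_yxx = 0.151776, Gamma_yxy = -0.097012, Gamma_yyy = 0.000000; k3 = (0.499064, 0.375212, 0.007825, -0.001470)
  k4: at (x, y) = (-0.650176, 1.075039), (dx/dtau, dy/dtau) = (0.499469, 0.375136); Gamma_xxx = -0.834428, Gamma_xxy = 0.504656, Gamma_xyy = 0.000000, Gamma_yxx = 0.147101, Gamma_yxy = -0.088965, Gamma_yyy = 0.000000; k4 = (0.499469, 0.375136, 0.019051, -0.003358)
  Y <- Y + (h/6)(k1 + 2k2 + 2k3 + k4): x = -0.6502, y = 1.0750, dx/dtau = 0.4995, dy/dtau = 0.3751

Answer: x = -0.6502, y = 1.0750, dx/dtau = 0.4995, dy/dtau = 0.3751


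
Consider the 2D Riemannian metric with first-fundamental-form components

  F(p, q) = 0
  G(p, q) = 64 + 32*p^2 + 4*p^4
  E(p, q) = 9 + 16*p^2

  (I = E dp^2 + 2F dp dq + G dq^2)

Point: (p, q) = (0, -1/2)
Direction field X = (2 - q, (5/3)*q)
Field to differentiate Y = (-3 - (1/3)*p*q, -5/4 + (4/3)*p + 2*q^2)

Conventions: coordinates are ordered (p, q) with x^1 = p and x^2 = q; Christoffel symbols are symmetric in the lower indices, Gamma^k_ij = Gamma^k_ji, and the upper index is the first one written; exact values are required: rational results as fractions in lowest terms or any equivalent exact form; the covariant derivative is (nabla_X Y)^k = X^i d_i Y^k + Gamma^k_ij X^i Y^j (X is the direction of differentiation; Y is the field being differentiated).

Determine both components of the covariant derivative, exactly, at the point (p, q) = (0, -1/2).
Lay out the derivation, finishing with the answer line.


E = 9, F = 0, G = 64 at the point
E_p = 0, E_q = 0, F_p = 0, F_q = 0, G_p = 0, G_q = 0
EG - F^2 = 576;  g^inv = (1/576) * [[64, 0], [0, 9]]
first-kind symbols [ij,l] = (1/2)(d_i g_jl + d_j g_il - d_l g_ij): [pp,p] = E_p/2 = 0, [pp,q] = F_p - E_q/2 = 0, [pq,p] = E_q/2 = 0, [pq,q] = G_p/2 = 0, [qq,p] = F_q - G_p/2 = 0, [qq,q] = G_q/2 = 0
Gamma^p_ij = (G*[ij,p] - F*[ij,q])/(EG - F^2), Gamma^q_ij = (E*[ij,q] - F*[ij,p])/(EG - F^2)
Gamma_ppp = 0, Gamma_ppq = 0, Gamma_pqq = 0, Gamma_qpp = 0, Gamma_qpq = 0, Gamma_qqq = 0
X = (5/2, -5/6), Y = (-3, -3/4) at the point

Answer: (nabla_X Y)^p = 5/12, (nabla_X Y)^q = 5


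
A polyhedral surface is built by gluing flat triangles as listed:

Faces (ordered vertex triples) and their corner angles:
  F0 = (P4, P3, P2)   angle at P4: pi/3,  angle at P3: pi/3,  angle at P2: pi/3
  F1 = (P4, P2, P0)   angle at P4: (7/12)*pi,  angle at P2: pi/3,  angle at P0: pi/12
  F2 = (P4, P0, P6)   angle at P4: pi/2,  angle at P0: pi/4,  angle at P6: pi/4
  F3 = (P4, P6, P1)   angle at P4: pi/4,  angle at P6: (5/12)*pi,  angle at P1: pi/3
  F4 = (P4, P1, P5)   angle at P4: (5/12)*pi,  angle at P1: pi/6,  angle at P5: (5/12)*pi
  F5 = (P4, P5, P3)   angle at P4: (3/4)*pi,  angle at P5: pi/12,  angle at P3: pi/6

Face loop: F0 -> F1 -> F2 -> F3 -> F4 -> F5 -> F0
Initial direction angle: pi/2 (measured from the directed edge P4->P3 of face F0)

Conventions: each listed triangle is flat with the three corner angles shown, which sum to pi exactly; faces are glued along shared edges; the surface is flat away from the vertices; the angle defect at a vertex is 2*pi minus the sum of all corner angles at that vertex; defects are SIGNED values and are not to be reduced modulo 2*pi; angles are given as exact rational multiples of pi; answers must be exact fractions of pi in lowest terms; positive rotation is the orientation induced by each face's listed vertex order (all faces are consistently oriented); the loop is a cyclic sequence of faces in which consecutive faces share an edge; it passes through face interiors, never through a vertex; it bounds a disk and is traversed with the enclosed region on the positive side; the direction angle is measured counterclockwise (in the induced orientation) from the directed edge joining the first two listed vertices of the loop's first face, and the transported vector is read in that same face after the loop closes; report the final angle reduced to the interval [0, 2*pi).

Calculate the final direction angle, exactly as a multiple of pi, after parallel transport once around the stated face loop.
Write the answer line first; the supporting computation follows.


Answer: final direction angle = (5/3)*pi

enclosed vertex P4: corner angles sum to (17/6)*pi, defect = 2*pi - (17/6)*pi = (-5/6)*pi
holonomy = initial angle + sum of enclosed defects (mod 2*pi), positive in the induced orientation
final angle = pi/2 - (5/6)*pi = (5/3)*pi (mod 2*pi)


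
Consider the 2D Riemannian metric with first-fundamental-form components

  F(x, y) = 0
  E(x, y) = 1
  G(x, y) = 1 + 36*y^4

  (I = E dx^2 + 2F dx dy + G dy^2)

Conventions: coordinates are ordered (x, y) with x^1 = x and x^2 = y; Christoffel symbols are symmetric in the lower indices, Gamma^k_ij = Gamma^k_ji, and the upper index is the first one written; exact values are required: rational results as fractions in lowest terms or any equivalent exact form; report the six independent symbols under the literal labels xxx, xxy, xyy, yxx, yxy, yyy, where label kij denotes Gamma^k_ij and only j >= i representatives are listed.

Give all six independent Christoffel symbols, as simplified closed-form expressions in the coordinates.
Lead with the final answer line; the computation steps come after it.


Answer: Gamma_xxx = 0, Gamma_xxy = 0, Gamma_xyy = 0, Gamma_yxx = 0, Gamma_yxy = 0, Gamma_yyy = 72*y^3/(36*y^4 + 1)

E = 1; F = 0; G = 1 + 36*y^4
Gamma^k_ij = (1/2) g^{kl} (d_i g_jl + d_j g_il - d_l g_ij), with g^inv = (1/(EG-F^2)) [[G, -F], [-F, E]]
first partials: E_x = 0, E_y = 0, F_x = 0, F_y = 0, G_x = 0, G_y = 144*y^3
D = EG - F^2 = 1 + 36*y^4
expanded: Gamma^x_xx = (G E_x - 2F F_x + F E_y)/(2D), Gamma^x_xy = (G E_y - F G_x)/(2D), Gamma^x_yy = (2G F_y - G G_x - F G_y)/(2D), Gamma^y_xx = (2E F_x - E E_y - F E_x)/(2D), Gamma^y_xy = (E G_x - F E_y)/(2D), Gamma^y_yy = (E G_y - 2F F_y + F G_x)/(2D); substitute and cancel common factors


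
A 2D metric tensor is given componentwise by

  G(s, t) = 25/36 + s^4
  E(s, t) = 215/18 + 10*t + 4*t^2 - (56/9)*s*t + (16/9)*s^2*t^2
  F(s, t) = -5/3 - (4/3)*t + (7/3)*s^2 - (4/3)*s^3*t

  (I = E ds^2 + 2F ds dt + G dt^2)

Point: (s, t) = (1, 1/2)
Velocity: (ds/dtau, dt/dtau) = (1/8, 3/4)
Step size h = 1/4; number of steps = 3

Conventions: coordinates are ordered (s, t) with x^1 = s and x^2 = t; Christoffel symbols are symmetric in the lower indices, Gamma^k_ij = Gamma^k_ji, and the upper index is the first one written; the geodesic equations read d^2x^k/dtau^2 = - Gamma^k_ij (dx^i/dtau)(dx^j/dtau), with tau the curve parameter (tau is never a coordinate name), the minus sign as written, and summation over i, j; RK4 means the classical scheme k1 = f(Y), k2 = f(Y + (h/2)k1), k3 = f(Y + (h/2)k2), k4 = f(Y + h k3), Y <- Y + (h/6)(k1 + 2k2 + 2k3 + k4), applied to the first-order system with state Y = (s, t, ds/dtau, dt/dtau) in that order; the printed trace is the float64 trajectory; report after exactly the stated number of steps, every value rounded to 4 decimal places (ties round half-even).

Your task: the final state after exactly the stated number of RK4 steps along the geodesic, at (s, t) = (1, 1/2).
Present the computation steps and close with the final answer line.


f(Y) = (ds/dtau, dt/dtau, -Gamma^s_ij Y'^i Y'^j, -Gamma^t_ij Y'^i Y'^j) with the Gammas evaluated at the stage position; h = 0.250000; intermediate values shown to 6 dp
step 0: s = 1.0000, t = 0.5000, ds/dtau = 0.1250, dt/dtau = 0.7500
step 1:
  k1: at (s, t) = (1.000000, 0.500000), (ds/dtau, dt/dtau) = (0.125000, 0.750000); Gamma_sss = -0.129314, Gamma_sst = 0.370595, Gamma_stt = -0.310790, Gamma_tss = -1.296779, Gamma_tst = 1.326136, Gamma_ttt = -0.122278; k1 = (0.125000, 0.750000, 0.107354, -0.159607)
  k2: at (s, t) = (1.015625, 0.593750), (ds/dtau, dt/dtau) = (0.138419, 0.730049); Gamma_sss = -0.172795, Gamma_sst = 0.403532, Gamma_stt = -0.306467, Gamma_tss = -1.800761, Gamma_tst = 1.393681, Gamma_ttt = -0.153523; k2 = (0.138419, 0.730049, 0.085093, -0.165345)
  k3: at (s, t) = (1.017302, 0.591256), (ds/dtau, dt/dtau) = (0.135637, 0.729332); Gamma_sss = -0.170411, Gamma_sst = 0.402223, Gamma_stt = -0.307923, Gamma_tss = -1.776494, Gamma_tst = 1.390925, Gamma_ttt = -0.151776; k3 = (0.135637, 0.729332, 0.087348, -0.161776)
  k4: at (s, t) = (1.033909, 0.682333), (ds/dtau, dt/dtau) = (0.146837, 0.709556); Gamma_sss = -0.217052, Gamma_sst = 0.431891, Gamma_stt = -0.304429, Gamma_tss = -2.252508, Gamma_tst = 1.458896, Gamma_ttt = -0.180239; k4 = (0.146837, 0.709556, 0.067954, -0.164691)
  Y <- Y + (h/6)(k1 + 2k2 + 2k3 + k4): s = 1.0342, t = 0.6824, ds/dtau = 0.1467, dt/dtau = 0.7092
step 2:
  k1: at (s, t) = (1.034165, 0.682430), (ds/dtau, dt/dtau) = (0.146675, 0.709228); Gamma_sss = -0.216953, Gamma_sst = 0.431881, Gamma_stt = -0.304574, Gamma_tss = -2.251629, Gamma_tst = 1.458835, Gamma_ttt = -0.180178; k1 = (0.146675, 0.709228, 0.068016, -0.164442)
  k2: at (s, t) = (1.052499, 0.771083), (ds/dtau, dt/dtau) = (0.155177, 0.688672); Gamma_sss = -0.265202, Gamma_sst = 0.458573, Gamma_stt = -0.302356, Gamma_tss = -2.695987, Gamma_tst = 1.525818, Gamma_ttt = -0.205923; k2 = (0.155177, 0.688672, 0.051773, -0.163534)
  k3: at (s, t) = (1.053562, 0.768514), (ds/dtau, dt/dtau) = (0.153146, 0.688786); Gamma_sss = -0.262637, Gamma_sst = 0.457625, Gamma_stt = -0.303402, Gamma_tss = -2.673066, Gamma_tst = 1.522771, Gamma_ttt = -0.204683; k3 = (0.153146, 0.688786, 0.053557, -0.161458)
  k4: at (s, t) = (1.072451, 0.854626), (ds/dtau, dt/dtau) = (0.160064, 0.668863); Gamma_sss = -0.311807, Gamma_sst = 0.482015, Gamma_stt = -0.301737, Gamma_tss = -3.089754, Gamma_tst = 1.588019, Gamma_ttt = -0.228556; k4 = (0.160064, 0.668863, 0.039769, -0.158617)
  Y <- Y + (h/6)(k1 + 2k2 + 2k3 + k4): s = 1.0726, t = 0.8546, ds/dtau = 0.1599, dt/dtau = 0.6687
step 3:
  k1: at (s, t) = (1.072639, 0.854639), (ds/dtau, dt/dtau) = (0.159943, 0.668684); Gamma_sss = -0.311676, Gamma_sst = 0.482004, Gamma_stt = -0.301849, Gamma_tss = -3.088536, Gamma_tst = 1.587884, Gamma_ttt = -0.228511; k1 = (0.159943, 0.668684, 0.039840, -0.158466)
  k2: at (s, t) = (1.092632, 0.938224), (ds/dtau, dt/dtau) = (0.164923, 0.648876); Gamma_sss = -0.360680, Gamma_sst = 0.504283, Gamma_stt = -0.301087, Gamma_tss = -3.473339, Gamma_tst = 1.650376, Gamma_ttt = -0.250533; k2 = (0.164923, 0.648876, 0.028649, -0.153271)
  k3: at (s, t) = (1.093254, 0.935748), (ds/dtau, dt/dtau) = (0.163524, 0.649525); Gamma_sss = -0.358253, Gamma_sst = 0.503591, Gamma_stt = -0.301838, Gamma_tss = -3.453128, Gamma_tst = 1.647478, Gamma_ttt = -0.249636; k3 = (0.163524, 0.649525, 0.029944, -0.152313)
  k4: at (s, t) = (1.113520, 1.017020), (ds/dtau, dt/dtau) = (0.167429, 0.630606); Gamma_sss = -0.407145, Gamma_sst = 0.524240, Gamma_stt = -0.301452, Gamma_tss = -3.812212, Gamma_tst = 1.707442, Gamma_ttt = -0.270375; k4 = (0.167429, 0.630606, 0.020589, -0.146165)
  Y <- Y + (h/6)(k1 + 2k2 + 2k3 + k4): s = 1.1136, t = 1.0170, ds/dtau = 0.1673, dt/dtau = 0.6305

Answer: s = 1.1136, t = 1.0170, ds/dtau = 0.1673, dt/dtau = 0.6305


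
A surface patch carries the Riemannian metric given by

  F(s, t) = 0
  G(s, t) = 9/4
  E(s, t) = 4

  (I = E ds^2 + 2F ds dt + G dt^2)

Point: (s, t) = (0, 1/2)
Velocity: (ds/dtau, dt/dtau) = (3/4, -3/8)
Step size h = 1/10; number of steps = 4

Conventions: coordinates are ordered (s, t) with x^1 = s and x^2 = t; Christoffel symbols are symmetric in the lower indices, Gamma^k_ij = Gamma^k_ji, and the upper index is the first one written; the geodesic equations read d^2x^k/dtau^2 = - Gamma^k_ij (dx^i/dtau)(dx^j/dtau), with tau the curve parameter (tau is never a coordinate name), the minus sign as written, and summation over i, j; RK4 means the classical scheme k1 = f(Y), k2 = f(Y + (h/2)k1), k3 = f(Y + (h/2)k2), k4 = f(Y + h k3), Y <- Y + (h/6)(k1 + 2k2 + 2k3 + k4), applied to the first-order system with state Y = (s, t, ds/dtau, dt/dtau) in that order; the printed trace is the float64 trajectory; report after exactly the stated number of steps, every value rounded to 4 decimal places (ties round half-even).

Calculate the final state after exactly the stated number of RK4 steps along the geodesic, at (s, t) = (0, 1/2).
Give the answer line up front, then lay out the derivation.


Answer: s = 0.3000, t = 0.3500, ds/dtau = 0.7500, dt/dtau = -0.3750

f(Y) = (ds/dtau, dt/dtau, -Gamma^s_ij Y'^i Y'^j, -Gamma^t_ij Y'^i Y'^j) with the Gammas evaluated at the stage position; h = 0.100000; intermediate values shown to 6 dp
step 0: s = 0.0000, t = 0.5000, ds/dtau = 0.7500, dt/dtau = -0.3750
step 1:
  k1: at (s, t) = (0.000000, 0.500000), (ds/dtau, dt/dtau) = (0.750000, -0.375000); Gamma_sss = 0.000000, Gamma_sst = 0.000000, Gamma_stt = 0.000000, Gamma_tss = 0.000000, Gamma_tst = 0.000000, Gamma_ttt = 0.000000; k1 = (0.750000, -0.375000, 0.000000, 0.000000)
  k2: at (s, t) = (0.037500, 0.481250), (ds/dtau, dt/dtau) = (0.750000, -0.375000); Gamma_sss = 0.000000, Gamma_sst = 0.000000, Gamma_stt = 0.000000, Gamma_tss = 0.000000, Gamma_tst = 0.000000, Gamma_ttt = 0.000000; k2 = (0.750000, -0.375000, 0.000000, 0.000000)
  k3: at (s, t) = (0.037500, 0.481250), (ds/dtau, dt/dtau) = (0.750000, -0.375000); Gamma_sss = 0.000000, Gamma_sst = 0.000000, Gamma_stt = 0.000000, Gamma_tss = 0.000000, Gamma_tst = 0.000000, Gamma_ttt = 0.000000; k3 = (0.750000, -0.375000, 0.000000, 0.000000)
  k4: at (s, t) = (0.075000, 0.462500), (ds/dtau, dt/dtau) = (0.750000, -0.375000); Gamma_sss = 0.000000, Gamma_sst = 0.000000, Gamma_stt = 0.000000, Gamma_tss = 0.000000, Gamma_tst = 0.000000, Gamma_ttt = 0.000000; k4 = (0.750000, -0.375000, 0.000000, 0.000000)
  Y <- Y + (h/6)(k1 + 2k2 + 2k3 + k4): s = 0.0750, t = 0.4625, ds/dtau = 0.7500, dt/dtau = -0.3750
step 2:
  k1: at (s, t) = (0.075000, 0.462500), (ds/dtau, dt/dtau) = (0.750000, -0.375000); Gamma_sss = 0.000000, Gamma_sst = 0.000000, Gamma_stt = 0.000000, Gamma_tss = 0.000000, Gamma_tst = 0.000000, Gamma_ttt = 0.000000; k1 = (0.750000, -0.375000, 0.000000, 0.000000)
  k2: at (s, t) = (0.112500, 0.443750), (ds/dtau, dt/dtau) = (0.750000, -0.375000); Gamma_sss = 0.000000, Gamma_sst = 0.000000, Gamma_stt = 0.000000, Gamma_tss = 0.000000, Gamma_tst = 0.000000, Gamma_ttt = 0.000000; k2 = (0.750000, -0.375000, 0.000000, 0.000000)
  k3: at (s, t) = (0.112500, 0.443750), (ds/dtau, dt/dtau) = (0.750000, -0.375000); Gamma_sss = 0.000000, Gamma_sst = 0.000000, Gamma_stt = 0.000000, Gamma_tss = 0.000000, Gamma_tst = 0.000000, Gamma_ttt = 0.000000; k3 = (0.750000, -0.375000, 0.000000, 0.000000)
  k4: at (s, t) = (0.150000, 0.425000), (ds/dtau, dt/dtau) = (0.750000, -0.375000); Gamma_sss = 0.000000, Gamma_sst = 0.000000, Gamma_stt = 0.000000, Gamma_tss = 0.000000, Gamma_tst = 0.000000, Gamma_ttt = 0.000000; k4 = (0.750000, -0.375000, 0.000000, 0.000000)
  Y <- Y + (h/6)(k1 + 2k2 + 2k3 + k4): s = 0.1500, t = 0.4250, ds/dtau = 0.7500, dt/dtau = -0.3750
step 3:
  k1: at (s, t) = (0.150000, 0.425000), (ds/dtau, dt/dtau) = (0.750000, -0.375000); Gamma_sss = 0.000000, Gamma_sst = 0.000000, Gamma_stt = 0.000000, Gamma_tss = 0.000000, Gamma_tst = 0.000000, Gamma_ttt = 0.000000; k1 = (0.750000, -0.375000, 0.000000, 0.000000)
  k2: at (s, t) = (0.187500, 0.406250), (ds/dtau, dt/dtau) = (0.750000, -0.375000); Gamma_sss = 0.000000, Gamma_sst = 0.000000, Gamma_stt = 0.000000, Gamma_tss = 0.000000, Gamma_tst = 0.000000, Gamma_ttt = 0.000000; k2 = (0.750000, -0.375000, 0.000000, 0.000000)
  k3: at (s, t) = (0.187500, 0.406250), (ds/dtau, dt/dtau) = (0.750000, -0.375000); Gamma_sss = 0.000000, Gamma_sst = 0.000000, Gamma_stt = 0.000000, Gamma_tss = 0.000000, Gamma_tst = 0.000000, Gamma_ttt = 0.000000; k3 = (0.750000, -0.375000, 0.000000, 0.000000)
  k4: at (s, t) = (0.225000, 0.387500), (ds/dtau, dt/dtau) = (0.750000, -0.375000); Gamma_sss = 0.000000, Gamma_sst = 0.000000, Gamma_stt = 0.000000, Gamma_tss = 0.000000, Gamma_tst = 0.000000, Gamma_ttt = 0.000000; k4 = (0.750000, -0.375000, 0.000000, 0.000000)
  Y <- Y + (h/6)(k1 + 2k2 + 2k3 + k4): s = 0.2250, t = 0.3875, ds/dtau = 0.7500, dt/dtau = -0.3750
step 4:
  k1: at (s, t) = (0.225000, 0.387500), (ds/dtau, dt/dtau) = (0.750000, -0.375000); Gamma_sss = 0.000000, Gamma_sst = 0.000000, Gamma_stt = 0.000000, Gamma_tss = 0.000000, Gamma_tst = 0.000000, Gamma_ttt = 0.000000; k1 = (0.750000, -0.375000, 0.000000, 0.000000)
  k2: at (s, t) = (0.262500, 0.368750), (ds/dtau, dt/dtau) = (0.750000, -0.375000); Gamma_sss = 0.000000, Gamma_sst = 0.000000, Gamma_stt = 0.000000, Gamma_tss = 0.000000, Gamma_tst = 0.000000, Gamma_ttt = 0.000000; k2 = (0.750000, -0.375000, 0.000000, 0.000000)
  k3: at (s, t) = (0.262500, 0.368750), (ds/dtau, dt/dtau) = (0.750000, -0.375000); Gamma_sss = 0.000000, Gamma_sst = 0.000000, Gamma_stt = 0.000000, Gamma_tss = 0.000000, Gamma_tst = 0.000000, Gamma_ttt = 0.000000; k3 = (0.750000, -0.375000, 0.000000, 0.000000)
  k4: at (s, t) = (0.300000, 0.350000), (ds/dtau, dt/dtau) = (0.750000, -0.375000); Gamma_sss = 0.000000, Gamma_sst = 0.000000, Gamma_stt = 0.000000, Gamma_tss = 0.000000, Gamma_tst = 0.000000, Gamma_ttt = 0.000000; k4 = (0.750000, -0.375000, 0.000000, 0.000000)
  Y <- Y + (h/6)(k1 + 2k2 + 2k3 + k4): s = 0.3000, t = 0.3500, ds/dtau = 0.7500, dt/dtau = -0.3750


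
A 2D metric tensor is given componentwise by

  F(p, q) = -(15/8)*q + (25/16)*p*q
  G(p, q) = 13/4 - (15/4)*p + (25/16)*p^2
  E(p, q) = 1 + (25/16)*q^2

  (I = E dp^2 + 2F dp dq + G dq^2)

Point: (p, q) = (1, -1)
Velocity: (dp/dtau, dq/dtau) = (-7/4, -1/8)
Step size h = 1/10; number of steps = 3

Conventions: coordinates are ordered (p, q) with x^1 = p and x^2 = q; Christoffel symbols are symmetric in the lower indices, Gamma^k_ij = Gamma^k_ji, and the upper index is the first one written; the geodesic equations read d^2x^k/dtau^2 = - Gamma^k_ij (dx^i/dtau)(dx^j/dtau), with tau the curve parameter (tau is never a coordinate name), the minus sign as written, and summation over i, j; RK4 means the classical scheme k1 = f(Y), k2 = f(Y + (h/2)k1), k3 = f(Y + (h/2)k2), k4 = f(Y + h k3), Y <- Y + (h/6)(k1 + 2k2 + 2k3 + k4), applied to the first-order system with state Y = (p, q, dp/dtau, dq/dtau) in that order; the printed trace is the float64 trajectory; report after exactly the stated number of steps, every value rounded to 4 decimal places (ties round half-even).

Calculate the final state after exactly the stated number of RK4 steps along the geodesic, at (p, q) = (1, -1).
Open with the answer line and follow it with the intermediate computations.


Answer: p = 0.4852, q = -1.0339, dp/dtau = -1.6872, dq/dtau = -0.0981

f(Y) = (dp/dtau, dq/dtau, -Gamma^p_ij Y'^i Y'^j, -Gamma^q_ij Y'^i Y'^j) with the Gammas evaluated at the stage position; h = 0.100000; intermediate values shown to 6 dp
step 0: p = 1.0000, q = -1.0000, dp/dtau = -1.7500, dq/dtau = -0.1250
step 1:
  k1: at (p, q) = (1.000000, -1.000000), (dp/dtau, dq/dtau) = (-1.750000, -0.125000); Gamma_ppp = 0.000000, Gamma_ppq = -0.595238, Gamma_pqq = 0.000000, Gamma_qpp = 0.000000, Gamma_qpq = -0.119048, Gamma_qqq = 0.000000; k1 = (-1.750000, -0.125000, 0.260417, 0.052083)
  k2: at (p, q) = (0.912500, -1.006250), (dp/dtau, dq/dtau) = (-1.736979, -0.122396); Gamma_ppp = 0.000000, Gamma_ppq = -0.579906, Gamma_pqq = 0.000000, Gamma_qpp = 0.000000, Gamma_qpq = -0.165687, Gamma_qqq = 0.000000; k2 = (-1.736979, -0.122396, 0.246575, 0.070450)
  k3: at (p, q) = (0.913151, -1.006120), (dp/dtau, dq/dtau) = (-1.737671, -0.121478); Gamma_ppp = 0.000000, Gamma_ppq = -0.580043, Gamma_pqq = 0.000000, Gamma_qpp = 0.000000, Gamma_qpq = -0.165373, Gamma_qqq = 0.000000; k3 = (-1.737671, -0.121478, 0.244880, 0.069816)
  k4: at (p, q) = (0.826233, -1.012148), (dp/dtau, dq/dtau) = (-1.725512, -0.118018); Gamma_ppp = 0.000000, Gamma_ppq = -0.561012, Gamma_pqq = 0.000000, Gamma_qpp = 0.000000, Gamma_qpq = -0.207171, Gamma_qqq = 0.000000; k4 = (-1.725512, -0.118018, 0.228491, 0.084378)
  Y <- Y + (h/6)(k1 + 2k2 + 2k3 + k4): p = 0.8263, q = -1.0122, dp/dtau = -1.7255, dq/dtau = -0.1181
step 2:
  k1: at (p, q) = (0.826253, -1.012179), (dp/dtau, dq/dtau) = (-1.725470, -0.118050); Gamma_ppp = 0.000000, Gamma_ppq = -0.561015, Gamma_pqq = 0.000000, Gamma_qpp = 0.000000, Gamma_qpq = -0.207154, Gamma_qqq = 0.000000; k1 = (-1.725470, -0.118050, 0.228548, 0.084391)
  k2: at (p, q) = (0.739980, -1.018082), (dp/dtau, dq/dtau) = (-1.714042, -0.113831); Gamma_ppp = 0.000000, Gamma_ppq = -0.539207, Gamma_pqq = 0.000000, Gamma_qpp = 0.000000, Gamma_qpq = -0.243641, Gamma_qqq = 0.000000; k2 = (-1.714042, -0.113831, 0.210410, 0.095074)
  k3: at (p, q) = (0.740551, -1.017871), (dp/dtau, dq/dtau) = (-1.714949, -0.113296); Gamma_ppp = 0.000000, Gamma_ppq = -0.539368, Gamma_pqq = 0.000000, Gamma_qpp = 0.000000, Gamma_qpq = -0.243461, Gamma_qqq = 0.000000; k3 = (-1.714949, -0.113296, 0.209596, 0.094608)
  k4: at (p, q) = (0.654758, -1.023509), (dp/dtau, dq/dtau) = (-1.704510, -0.108589); Gamma_ppp = 0.000000, Gamma_ppq = -0.515658, Gamma_pqq = 0.000000, Gamma_qpp = 0.000000, Gamma_qpq = -0.274700, Gamma_qqq = 0.000000; k4 = (-1.704510, -0.108589, 0.190888, 0.101689)
  Y <- Y + (h/6)(k1 + 2k2 + 2k3 + k4): p = 0.6548, q = -1.0235, dp/dtau = -1.7045, dq/dtau = -0.1086
step 3:
  k1: at (p, q) = (0.654787, -1.023528), (dp/dtau, dq/dtau) = (-1.704479, -0.108626); Gamma_ppp = 0.000000, Gamma_ppq = -0.515666, Gamma_pqq = 0.000000, Gamma_qpp = 0.000000, Gamma_qpq = -0.274685, Gamma_qqq = 0.000000; k1 = (-1.704479, -0.108626, 0.190952, 0.101716)
  k2: at (p, q) = (0.569563, -1.028959), (dp/dtau, dq/dtau) = (-1.694931, -0.103540); Gamma_ppp = 0.000000, Gamma_ppq = -0.490867, Gamma_pqq = 0.000000, Gamma_qpp = 0.000000, Gamma_qpq = -0.300751, Gamma_qqq = 0.000000; k2 = (-1.694931, -0.103540, 0.172288, 0.105560)
  k3: at (p, q) = (0.570041, -1.028705), (dp/dtau, dq/dtau) = (-1.695864, -0.103348); Gamma_ppp = 0.000000, Gamma_ppq = -0.491009, Gamma_pqq = 0.000000, Gamma_qpp = 0.000000, Gamma_qpq = -0.300685, Gamma_qqq = 0.000000; k3 = (-1.695864, -0.103348, 0.172113, 0.105399)
  k4: at (p, q) = (0.485201, -1.033862), (dp/dtau, dq/dtau) = (-1.687268, -0.098086); Gamma_ppp = 0.000000, Gamma_ppq = -0.465744, Gamma_pqq = 0.000000, Gamma_qpp = 0.000000, Gamma_qpq = -0.322009, Gamma_qqq = 0.000000; k4 = (-1.687268, -0.098086, 0.154159, 0.106584)
  Y <- Y + (h/6)(k1 + 2k2 + 2k3 + k4): p = 0.4852, q = -1.0339, dp/dtau = -1.6872, dq/dtau = -0.0981


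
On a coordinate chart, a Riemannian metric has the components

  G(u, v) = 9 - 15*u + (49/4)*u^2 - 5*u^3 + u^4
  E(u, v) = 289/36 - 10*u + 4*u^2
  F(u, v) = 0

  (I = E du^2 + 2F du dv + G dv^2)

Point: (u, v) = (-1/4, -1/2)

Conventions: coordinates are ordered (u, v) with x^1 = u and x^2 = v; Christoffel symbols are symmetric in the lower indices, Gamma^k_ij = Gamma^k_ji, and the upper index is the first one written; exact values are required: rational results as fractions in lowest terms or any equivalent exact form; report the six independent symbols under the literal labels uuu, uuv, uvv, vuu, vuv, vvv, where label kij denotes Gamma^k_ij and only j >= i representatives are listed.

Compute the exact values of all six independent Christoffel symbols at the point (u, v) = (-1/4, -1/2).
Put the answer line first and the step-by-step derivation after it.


Answer: Gamma_uuu = -54/97, Gamma_uuv = 0, Gamma_uvv = 1593/1552, Gamma_vuu = 0, Gamma_vuv = -48/59, Gamma_vvv = 0

E = 97/9, F = 0, G = 3481/256 at the point
E_u = -12, E_v = 0, F_u = 0, F_v = 0, G_u = -177/8, G_v = 0
EG - F^2 = 337657/2304;  g^inv = (2304/337657) * [[3481/256, 0], [0, 97/9]]
first-kind symbols [ij,l] = (1/2)(d_i g_jl + d_j g_il - d_l g_ij): [uu,u] = E_u/2 = -6, [uu,v] = F_u - E_v/2 = 0, [uv,u] = E_v/2 = 0, [uv,v] = G_u/2 = -177/16, [vv,u] = F_v - G_u/2 = 177/16, [vv,v] = G_v/2 = 0
Gamma^u_ij = (G*[ij,u] - F*[ij,v])/(EG - F^2), Gamma^v_ij = (E*[ij,v] - F*[ij,u])/(EG - F^2)
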